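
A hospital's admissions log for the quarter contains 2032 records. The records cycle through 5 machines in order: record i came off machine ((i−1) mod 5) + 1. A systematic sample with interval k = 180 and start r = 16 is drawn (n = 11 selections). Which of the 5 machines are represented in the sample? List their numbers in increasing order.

Consecutive selections differ by k = 180, so their machine numbers differ by 180 mod 5 = 0.
gcd(180, 5) = 5, so the sample visits 5/5 = 1 distinct residues mod 5.
Start 16 is machine 1; the machines hit are 1.

1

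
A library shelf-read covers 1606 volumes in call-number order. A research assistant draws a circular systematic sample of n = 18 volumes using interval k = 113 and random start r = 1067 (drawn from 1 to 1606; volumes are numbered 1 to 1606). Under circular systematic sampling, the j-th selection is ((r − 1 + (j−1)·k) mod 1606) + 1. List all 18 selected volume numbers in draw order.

1067, 1180, 1293, 1406, 1519, 26, 139, 252, 365, 478, 591, 704, 817, 930, 1043, 1156, 1269, 1382

Selection 1: 1067
Selection 2: 1067 + 113 = 1180
Selection 3: 1180 + 113 = 1293
Selection 4: 1293 + 113 = 1406
Selection 5: 1406 + 113 = 1519
Selection 6: 1519 + 113 = 1632 → 1632 − 1606 = 26
Selection 7: 26 + 113 = 139
Selection 8: 139 + 113 = 252
Selection 9: 252 + 113 = 365
Selection 10: 365 + 113 = 478
Selection 11: 478 + 113 = 591
Selection 12: 591 + 113 = 704
Selection 13: 704 + 113 = 817
Selection 14: 817 + 113 = 930
Selection 15: 930 + 113 = 1043
Selection 16: 1043 + 113 = 1156
Selection 17: 1156 + 113 = 1269
Selection 18: 1269 + 113 = 1382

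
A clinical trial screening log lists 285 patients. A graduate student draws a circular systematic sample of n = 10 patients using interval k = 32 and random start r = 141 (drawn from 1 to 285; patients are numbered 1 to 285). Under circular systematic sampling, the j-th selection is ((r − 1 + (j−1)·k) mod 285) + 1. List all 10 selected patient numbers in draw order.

141, 173, 205, 237, 269, 16, 48, 80, 112, 144

Selection 1: 141
Selection 2: 141 + 32 = 173
Selection 3: 173 + 32 = 205
Selection 4: 205 + 32 = 237
Selection 5: 237 + 32 = 269
Selection 6: 269 + 32 = 301 → 301 − 285 = 16
Selection 7: 16 + 32 = 48
Selection 8: 48 + 32 = 80
Selection 9: 80 + 32 = 112
Selection 10: 112 + 32 = 144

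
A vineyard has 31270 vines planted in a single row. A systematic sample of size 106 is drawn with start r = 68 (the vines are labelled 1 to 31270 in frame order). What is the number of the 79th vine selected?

23078

k = 31270/106 = 295
79th selection = r + (79−1)·k = 68 + 78×295 = 68 + 23010 = 23078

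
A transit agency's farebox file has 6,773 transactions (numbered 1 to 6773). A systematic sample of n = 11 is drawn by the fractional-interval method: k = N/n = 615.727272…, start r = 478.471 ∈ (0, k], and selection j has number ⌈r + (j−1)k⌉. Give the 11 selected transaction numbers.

479, 1095, 1710, 2326, 2942, 3558, 4173, 4789, 5405, 6021, 6636

j=1: r + 0k = 478.471 → ⌈·⌉ = 479
j=2: r + 1k = 1094.198272… → ⌈·⌉ = 1095
j=3: r + 2k = 1709.925545… → ⌈·⌉ = 1710
j=4: r + 3k = 2325.652818… → ⌈·⌉ = 2326
j=5: r + 4k = 2941.380090… → ⌈·⌉ = 2942
j=6: r + 5k = 3557.107363… → ⌈·⌉ = 3558
j=7: r + 6k = 4172.834636… → ⌈·⌉ = 4173
j=8: r + 7k = 4788.561909… → ⌈·⌉ = 4789
j=9: r + 8k = 5404.289181… → ⌈·⌉ = 5405
j=10: r + 9k = 6020.016454… → ⌈·⌉ = 6021
j=11: r + 10k = 6635.743727… → ⌈·⌉ = 6636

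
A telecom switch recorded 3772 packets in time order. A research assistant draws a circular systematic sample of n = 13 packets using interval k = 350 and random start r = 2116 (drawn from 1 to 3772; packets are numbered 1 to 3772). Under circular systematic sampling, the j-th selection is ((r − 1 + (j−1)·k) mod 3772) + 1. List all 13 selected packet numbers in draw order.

Selection 1: 2116
Selection 2: 2116 + 350 = 2466
Selection 3: 2466 + 350 = 2816
Selection 4: 2816 + 350 = 3166
Selection 5: 3166 + 350 = 3516
Selection 6: 3516 + 350 = 3866 → 3866 − 3772 = 94
Selection 7: 94 + 350 = 444
Selection 8: 444 + 350 = 794
Selection 9: 794 + 350 = 1144
Selection 10: 1144 + 350 = 1494
Selection 11: 1494 + 350 = 1844
Selection 12: 1844 + 350 = 2194
Selection 13: 2194 + 350 = 2544

2116, 2466, 2816, 3166, 3516, 94, 444, 794, 1144, 1494, 1844, 2194, 2544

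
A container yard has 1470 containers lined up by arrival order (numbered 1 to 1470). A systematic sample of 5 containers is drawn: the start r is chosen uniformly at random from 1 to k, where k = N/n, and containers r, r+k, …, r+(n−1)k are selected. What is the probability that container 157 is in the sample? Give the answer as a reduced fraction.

1/294

k = 1470/5 = 294.
Container 157 is selected iff r ≡ 157 (mod 294); exactly one such r in {1,…,294}.
Inclusion probability = 1/294.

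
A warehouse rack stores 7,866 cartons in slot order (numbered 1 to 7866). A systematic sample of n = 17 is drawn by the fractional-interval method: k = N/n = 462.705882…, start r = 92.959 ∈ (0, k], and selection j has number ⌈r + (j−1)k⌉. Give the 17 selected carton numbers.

j=1: r + 0k = 92.959 → ⌈·⌉ = 93
j=2: r + 1k = 555.664882… → ⌈·⌉ = 556
j=3: r + 2k = 1018.370764… → ⌈·⌉ = 1019
j=4: r + 3k = 1481.076647… → ⌈·⌉ = 1482
j=5: r + 4k = 1943.782529… → ⌈·⌉ = 1944
j=6: r + 5k = 2406.488411… → ⌈·⌉ = 2407
j=7: r + 6k = 2869.194294… → ⌈·⌉ = 2870
j=8: r + 7k = 3331.900176… → ⌈·⌉ = 3332
j=9: r + 8k = 3794.606058… → ⌈·⌉ = 3795
j=10: r + 9k = 4257.311941… → ⌈·⌉ = 4258
j=11: r + 10k = 4720.017823… → ⌈·⌉ = 4721
j=12: r + 11k = 5182.723705… → ⌈·⌉ = 5183
j=13: r + 12k = 5645.429588… → ⌈·⌉ = 5646
j=14: r + 13k = 6108.135470… → ⌈·⌉ = 6109
j=15: r + 14k = 6570.841352… → ⌈·⌉ = 6571
j=16: r + 15k = 7033.547235… → ⌈·⌉ = 7034
j=17: r + 16k = 7496.253117… → ⌈·⌉ = 7497

93, 556, 1019, 1482, 1944, 2407, 2870, 3332, 3795, 4258, 4721, 5183, 5646, 6109, 6571, 7034, 7497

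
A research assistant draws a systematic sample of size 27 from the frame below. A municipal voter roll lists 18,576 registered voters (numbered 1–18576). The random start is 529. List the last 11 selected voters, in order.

11537, 12225, 12913, 13601, 14289, 14977, 15665, 16353, 17041, 17729, 18417

k = N/n = 18576/27 = 688
17th selection = 529 + 16×688 = 11537
18th: 11537 + 688 = 12225
19th: 12225 + 688 = 12913
20th: 12913 + 688 = 13601
21st: 13601 + 688 = 14289
22nd: 14289 + 688 = 14977
23rd: 14977 + 688 = 15665
24th: 15665 + 688 = 16353
25th: 16353 + 688 = 17041
26th: 17041 + 688 = 17729
27th: 17729 + 688 = 18417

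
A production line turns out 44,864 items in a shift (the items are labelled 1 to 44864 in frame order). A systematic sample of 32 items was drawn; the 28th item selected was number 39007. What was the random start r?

1153

k = 44864/32 = 1402
r = 39007 − (28−1)×1402 = 39007 − 37854 = 1153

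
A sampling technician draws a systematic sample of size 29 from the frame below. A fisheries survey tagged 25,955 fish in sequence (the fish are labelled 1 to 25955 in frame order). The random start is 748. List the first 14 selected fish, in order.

k = N/n = 25955/29 = 895
fish 1: 748
fish 2: 748 + 895 = 1643
fish 3: 1643 + 895 = 2538
fish 4: 2538 + 895 = 3433
fish 5: 3433 + 895 = 4328
fish 6: 4328 + 895 = 5223
fish 7: 5223 + 895 = 6118
fish 8: 6118 + 895 = 7013
fish 9: 7013 + 895 = 7908
fish 10: 7908 + 895 = 8803
fish 11: 8803 + 895 = 9698
fish 12: 9698 + 895 = 10593
fish 13: 10593 + 895 = 11488
fish 14: 11488 + 895 = 12383

748, 1643, 2538, 3433, 4328, 5223, 6118, 7013, 7908, 8803, 9698, 10593, 11488, 12383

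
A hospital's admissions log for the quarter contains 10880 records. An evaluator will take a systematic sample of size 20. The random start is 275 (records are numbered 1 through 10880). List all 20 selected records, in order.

k = N/n = 10880/20 = 544
record 1: 275
record 2: 275 + 544 = 819
record 3: 819 + 544 = 1363
record 4: 1363 + 544 = 1907
record 5: 1907 + 544 = 2451
record 6: 2451 + 544 = 2995
record 7: 2995 + 544 = 3539
record 8: 3539 + 544 = 4083
record 9: 4083 + 544 = 4627
record 10: 4627 + 544 = 5171
record 11: 5171 + 544 = 5715
record 12: 5715 + 544 = 6259
record 13: 6259 + 544 = 6803
record 14: 6803 + 544 = 7347
record 15: 7347 + 544 = 7891
record 16: 7891 + 544 = 8435
record 17: 8435 + 544 = 8979
record 18: 8979 + 544 = 9523
record 19: 9523 + 544 = 10067
record 20: 10067 + 544 = 10611

275, 819, 1363, 1907, 2451, 2995, 3539, 4083, 4627, 5171, 5715, 6259, 6803, 7347, 7891, 8435, 8979, 9523, 10067, 10611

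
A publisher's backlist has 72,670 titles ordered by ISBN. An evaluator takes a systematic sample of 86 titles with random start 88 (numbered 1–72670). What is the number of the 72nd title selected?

60083

k = 72670/86 = 845
72nd selection = r + (72−1)·k = 88 + 71×845 = 88 + 59995 = 60083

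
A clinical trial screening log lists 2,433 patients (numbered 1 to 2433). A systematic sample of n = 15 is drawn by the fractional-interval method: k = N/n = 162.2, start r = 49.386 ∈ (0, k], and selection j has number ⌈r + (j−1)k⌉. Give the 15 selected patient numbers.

j=1: r + 0k = 49.386 → ⌈·⌉ = 50
j=2: r + 1k = 211.586 → ⌈·⌉ = 212
j=3: r + 2k = 373.786 → ⌈·⌉ = 374
j=4: r + 3k = 535.986 → ⌈·⌉ = 536
j=5: r + 4k = 698.186 → ⌈·⌉ = 699
j=6: r + 5k = 860.386 → ⌈·⌉ = 861
j=7: r + 6k = 1022.586 → ⌈·⌉ = 1023
j=8: r + 7k = 1184.786 → ⌈·⌉ = 1185
j=9: r + 8k = 1346.986 → ⌈·⌉ = 1347
j=10: r + 9k = 1509.186 → ⌈·⌉ = 1510
j=11: r + 10k = 1671.386 → ⌈·⌉ = 1672
j=12: r + 11k = 1833.586 → ⌈·⌉ = 1834
j=13: r + 12k = 1995.786 → ⌈·⌉ = 1996
j=14: r + 13k = 2157.986 → ⌈·⌉ = 2158
j=15: r + 14k = 2320.186 → ⌈·⌉ = 2321

50, 212, 374, 536, 699, 861, 1023, 1185, 1347, 1510, 1672, 1834, 1996, 2158, 2321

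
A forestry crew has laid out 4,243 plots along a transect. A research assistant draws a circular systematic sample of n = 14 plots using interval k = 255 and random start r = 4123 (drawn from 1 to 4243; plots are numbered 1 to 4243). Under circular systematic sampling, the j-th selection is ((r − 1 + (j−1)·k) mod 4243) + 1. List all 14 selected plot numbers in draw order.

Selection 1: 4123
Selection 2: 4123 + 255 = 4378 → 4378 − 4243 = 135
Selection 3: 135 + 255 = 390
Selection 4: 390 + 255 = 645
Selection 5: 645 + 255 = 900
Selection 6: 900 + 255 = 1155
Selection 7: 1155 + 255 = 1410
Selection 8: 1410 + 255 = 1665
Selection 9: 1665 + 255 = 1920
Selection 10: 1920 + 255 = 2175
Selection 11: 2175 + 255 = 2430
Selection 12: 2430 + 255 = 2685
Selection 13: 2685 + 255 = 2940
Selection 14: 2940 + 255 = 3195

4123, 135, 390, 645, 900, 1155, 1410, 1665, 1920, 2175, 2430, 2685, 2940, 3195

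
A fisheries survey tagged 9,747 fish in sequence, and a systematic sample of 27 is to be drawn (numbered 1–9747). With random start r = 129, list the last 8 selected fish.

6988, 7349, 7710, 8071, 8432, 8793, 9154, 9515

k = N/n = 9747/27 = 361
20th selection = 129 + 19×361 = 6988
21st: 6988 + 361 = 7349
22nd: 7349 + 361 = 7710
23rd: 7710 + 361 = 8071
24th: 8071 + 361 = 8432
25th: 8432 + 361 = 8793
26th: 8793 + 361 = 9154
27th: 9154 + 361 = 9515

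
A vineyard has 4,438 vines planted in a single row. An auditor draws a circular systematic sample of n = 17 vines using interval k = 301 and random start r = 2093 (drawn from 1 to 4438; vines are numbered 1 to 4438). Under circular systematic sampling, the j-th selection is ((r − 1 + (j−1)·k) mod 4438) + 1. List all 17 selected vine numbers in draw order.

Selection 1: 2093
Selection 2: 2093 + 301 = 2394
Selection 3: 2394 + 301 = 2695
Selection 4: 2695 + 301 = 2996
Selection 5: 2996 + 301 = 3297
Selection 6: 3297 + 301 = 3598
Selection 7: 3598 + 301 = 3899
Selection 8: 3899 + 301 = 4200
Selection 9: 4200 + 301 = 4501 → 4501 − 4438 = 63
Selection 10: 63 + 301 = 364
Selection 11: 364 + 301 = 665
Selection 12: 665 + 301 = 966
Selection 13: 966 + 301 = 1267
Selection 14: 1267 + 301 = 1568
Selection 15: 1568 + 301 = 1869
Selection 16: 1869 + 301 = 2170
Selection 17: 2170 + 301 = 2471

2093, 2394, 2695, 2996, 3297, 3598, 3899, 4200, 63, 364, 665, 966, 1267, 1568, 1869, 2170, 2471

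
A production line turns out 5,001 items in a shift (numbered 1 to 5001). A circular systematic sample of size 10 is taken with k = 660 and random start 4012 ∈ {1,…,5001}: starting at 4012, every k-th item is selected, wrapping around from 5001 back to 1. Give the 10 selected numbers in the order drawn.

4012, 4672, 331, 991, 1651, 2311, 2971, 3631, 4291, 4951

Selection 1: 4012
Selection 2: 4012 + 660 = 4672
Selection 3: 4672 + 660 = 5332 → 5332 − 5001 = 331
Selection 4: 331 + 660 = 991
Selection 5: 991 + 660 = 1651
Selection 6: 1651 + 660 = 2311
Selection 7: 2311 + 660 = 2971
Selection 8: 2971 + 660 = 3631
Selection 9: 3631 + 660 = 4291
Selection 10: 4291 + 660 = 4951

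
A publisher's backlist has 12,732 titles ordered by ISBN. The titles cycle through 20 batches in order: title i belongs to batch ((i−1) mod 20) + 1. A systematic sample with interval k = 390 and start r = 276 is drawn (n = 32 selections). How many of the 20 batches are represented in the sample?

2

Consecutive selections differ by k = 390, so their batch numbers differ by 390 mod 20 = 10.
gcd(390, 20) = 10, so the sample visits 20/10 = 2 distinct residues mod 20.
Start 276 is batch 16; the batches hit are 6, 16.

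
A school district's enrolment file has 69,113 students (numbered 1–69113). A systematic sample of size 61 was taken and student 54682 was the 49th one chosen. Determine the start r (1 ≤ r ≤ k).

k = 69113/61 = 1133
r = 54682 − (49−1)×1133 = 54682 − 54384 = 298

298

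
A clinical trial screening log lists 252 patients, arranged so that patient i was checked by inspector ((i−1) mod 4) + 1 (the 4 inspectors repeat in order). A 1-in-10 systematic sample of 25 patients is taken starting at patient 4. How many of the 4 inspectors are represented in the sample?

Consecutive selections differ by k = 10, so their inspector numbers differ by 10 mod 4 = 2.
gcd(10, 4) = 2, so the sample visits 4/2 = 2 distinct residues mod 4.
Start 4 is inspector 4; the inspectors hit are 2, 4.

2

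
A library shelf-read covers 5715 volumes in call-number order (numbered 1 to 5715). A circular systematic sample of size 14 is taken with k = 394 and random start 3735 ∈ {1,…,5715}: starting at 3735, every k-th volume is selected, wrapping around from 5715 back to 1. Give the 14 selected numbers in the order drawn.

3735, 4129, 4523, 4917, 5311, 5705, 384, 778, 1172, 1566, 1960, 2354, 2748, 3142

Selection 1: 3735
Selection 2: 3735 + 394 = 4129
Selection 3: 4129 + 394 = 4523
Selection 4: 4523 + 394 = 4917
Selection 5: 4917 + 394 = 5311
Selection 6: 5311 + 394 = 5705
Selection 7: 5705 + 394 = 6099 → 6099 − 5715 = 384
Selection 8: 384 + 394 = 778
Selection 9: 778 + 394 = 1172
Selection 10: 1172 + 394 = 1566
Selection 11: 1566 + 394 = 1960
Selection 12: 1960 + 394 = 2354
Selection 13: 2354 + 394 = 2748
Selection 14: 2748 + 394 = 3142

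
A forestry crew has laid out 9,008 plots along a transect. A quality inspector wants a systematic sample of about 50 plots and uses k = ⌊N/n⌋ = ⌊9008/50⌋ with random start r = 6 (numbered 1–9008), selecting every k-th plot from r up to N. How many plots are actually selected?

k = ⌊9008/50⌋ = 180
Achieved size = ⌊(9008 − 6)/180⌋ + 1 = ⌊9002/180⌋ + 1 = 50 + 1 = 51
(last selection: 6 + 50×180 = 9006 ≤ 9008; next would be 9186 > 9008)

51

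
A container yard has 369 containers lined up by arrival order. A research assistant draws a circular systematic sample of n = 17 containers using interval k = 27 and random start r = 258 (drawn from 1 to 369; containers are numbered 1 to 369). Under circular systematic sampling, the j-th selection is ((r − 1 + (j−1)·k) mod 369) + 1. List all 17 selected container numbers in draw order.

Selection 1: 258
Selection 2: 258 + 27 = 285
Selection 3: 285 + 27 = 312
Selection 4: 312 + 27 = 339
Selection 5: 339 + 27 = 366
Selection 6: 366 + 27 = 393 → 393 − 369 = 24
Selection 7: 24 + 27 = 51
Selection 8: 51 + 27 = 78
Selection 9: 78 + 27 = 105
Selection 10: 105 + 27 = 132
Selection 11: 132 + 27 = 159
Selection 12: 159 + 27 = 186
Selection 13: 186 + 27 = 213
Selection 14: 213 + 27 = 240
Selection 15: 240 + 27 = 267
Selection 16: 267 + 27 = 294
Selection 17: 294 + 27 = 321

258, 285, 312, 339, 366, 24, 51, 78, 105, 132, 159, 186, 213, 240, 267, 294, 321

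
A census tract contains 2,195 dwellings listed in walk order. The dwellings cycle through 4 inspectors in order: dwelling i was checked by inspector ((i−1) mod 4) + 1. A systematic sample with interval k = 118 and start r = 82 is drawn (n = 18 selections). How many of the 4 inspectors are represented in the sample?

2

Consecutive selections differ by k = 118, so their inspector numbers differ by 118 mod 4 = 2.
gcd(118, 4) = 2, so the sample visits 4/2 = 2 distinct residues mod 4.
Start 82 is inspector 2; the inspectors hit are 2, 4.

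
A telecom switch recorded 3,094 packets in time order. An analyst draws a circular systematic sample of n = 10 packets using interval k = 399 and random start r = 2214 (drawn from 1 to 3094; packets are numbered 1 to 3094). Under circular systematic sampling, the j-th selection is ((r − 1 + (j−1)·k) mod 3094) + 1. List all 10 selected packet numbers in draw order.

2214, 2613, 3012, 317, 716, 1115, 1514, 1913, 2312, 2711

Selection 1: 2214
Selection 2: 2214 + 399 = 2613
Selection 3: 2613 + 399 = 3012
Selection 4: 3012 + 399 = 3411 → 3411 − 3094 = 317
Selection 5: 317 + 399 = 716
Selection 6: 716 + 399 = 1115
Selection 7: 1115 + 399 = 1514
Selection 8: 1514 + 399 = 1913
Selection 9: 1913 + 399 = 2312
Selection 10: 2312 + 399 = 2711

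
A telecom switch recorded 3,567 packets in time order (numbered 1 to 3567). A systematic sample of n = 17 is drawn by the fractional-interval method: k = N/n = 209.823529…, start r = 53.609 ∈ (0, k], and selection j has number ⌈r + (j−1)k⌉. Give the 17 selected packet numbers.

j=1: r + 0k = 53.609 → ⌈·⌉ = 54
j=2: r + 1k = 263.432529… → ⌈·⌉ = 264
j=3: r + 2k = 473.256058… → ⌈·⌉ = 474
j=4: r + 3k = 683.079588… → ⌈·⌉ = 684
j=5: r + 4k = 892.903117… → ⌈·⌉ = 893
j=6: r + 5k = 1102.726647… → ⌈·⌉ = 1103
j=7: r + 6k = 1312.550176… → ⌈·⌉ = 1313
j=8: r + 7k = 1522.373705… → ⌈·⌉ = 1523
j=9: r + 8k = 1732.197235… → ⌈·⌉ = 1733
j=10: r + 9k = 1942.020764… → ⌈·⌉ = 1943
j=11: r + 10k = 2151.844294… → ⌈·⌉ = 2152
j=12: r + 11k = 2361.667823… → ⌈·⌉ = 2362
j=13: r + 12k = 2571.491352… → ⌈·⌉ = 2572
j=14: r + 13k = 2781.314882… → ⌈·⌉ = 2782
j=15: r + 14k = 2991.138411… → ⌈·⌉ = 2992
j=16: r + 15k = 3200.961941… → ⌈·⌉ = 3201
j=17: r + 16k = 3410.785470… → ⌈·⌉ = 3411

54, 264, 474, 684, 893, 1103, 1313, 1523, 1733, 1943, 2152, 2362, 2572, 2782, 2992, 3201, 3411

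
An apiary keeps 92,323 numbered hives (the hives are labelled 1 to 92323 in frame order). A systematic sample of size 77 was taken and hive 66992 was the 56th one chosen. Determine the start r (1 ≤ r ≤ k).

k = 92323/77 = 1199
r = 66992 − (56−1)×1199 = 66992 − 65945 = 1047

1047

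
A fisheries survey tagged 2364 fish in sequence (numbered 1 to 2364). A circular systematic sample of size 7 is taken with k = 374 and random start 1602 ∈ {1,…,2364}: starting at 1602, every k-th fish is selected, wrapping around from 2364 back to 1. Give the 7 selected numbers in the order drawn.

1602, 1976, 2350, 360, 734, 1108, 1482

Selection 1: 1602
Selection 2: 1602 + 374 = 1976
Selection 3: 1976 + 374 = 2350
Selection 4: 2350 + 374 = 2724 → 2724 − 2364 = 360
Selection 5: 360 + 374 = 734
Selection 6: 734 + 374 = 1108
Selection 7: 1108 + 374 = 1482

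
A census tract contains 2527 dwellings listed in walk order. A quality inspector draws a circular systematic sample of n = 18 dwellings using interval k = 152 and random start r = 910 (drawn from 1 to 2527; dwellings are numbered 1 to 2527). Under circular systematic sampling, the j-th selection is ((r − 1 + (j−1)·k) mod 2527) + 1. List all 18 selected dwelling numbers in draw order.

Selection 1: 910
Selection 2: 910 + 152 = 1062
Selection 3: 1062 + 152 = 1214
Selection 4: 1214 + 152 = 1366
Selection 5: 1366 + 152 = 1518
Selection 6: 1518 + 152 = 1670
Selection 7: 1670 + 152 = 1822
Selection 8: 1822 + 152 = 1974
Selection 9: 1974 + 152 = 2126
Selection 10: 2126 + 152 = 2278
Selection 11: 2278 + 152 = 2430
Selection 12: 2430 + 152 = 2582 → 2582 − 2527 = 55
Selection 13: 55 + 152 = 207
Selection 14: 207 + 152 = 359
Selection 15: 359 + 152 = 511
Selection 16: 511 + 152 = 663
Selection 17: 663 + 152 = 815
Selection 18: 815 + 152 = 967

910, 1062, 1214, 1366, 1518, 1670, 1822, 1974, 2126, 2278, 2430, 55, 207, 359, 511, 663, 815, 967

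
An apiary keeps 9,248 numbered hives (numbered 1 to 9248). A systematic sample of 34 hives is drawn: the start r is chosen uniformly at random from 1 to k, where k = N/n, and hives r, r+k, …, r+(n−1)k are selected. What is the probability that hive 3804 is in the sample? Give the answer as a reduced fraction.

k = 9248/34 = 272.
Hive 3804 is selected iff r ≡ 3804 (mod 272); exactly one such r in {1,…,272}.
Inclusion probability = 1/272.

1/272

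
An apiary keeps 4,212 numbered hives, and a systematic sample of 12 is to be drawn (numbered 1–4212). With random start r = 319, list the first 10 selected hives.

k = N/n = 4212/12 = 351
hive 1: 319
hive 2: 319 + 351 = 670
hive 3: 670 + 351 = 1021
hive 4: 1021 + 351 = 1372
hive 5: 1372 + 351 = 1723
hive 6: 1723 + 351 = 2074
hive 7: 2074 + 351 = 2425
hive 8: 2425 + 351 = 2776
hive 9: 2776 + 351 = 3127
hive 10: 3127 + 351 = 3478

319, 670, 1021, 1372, 1723, 2074, 2425, 2776, 3127, 3478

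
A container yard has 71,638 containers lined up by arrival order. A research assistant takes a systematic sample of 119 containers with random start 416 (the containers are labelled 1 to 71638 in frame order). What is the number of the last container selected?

71452

k = 71638/119 = 602
119th selection = r + (119−1)·k = 416 + 118×602 = 416 + 71036 = 71452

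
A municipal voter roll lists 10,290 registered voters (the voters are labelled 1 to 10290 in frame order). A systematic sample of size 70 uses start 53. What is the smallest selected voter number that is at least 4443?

4463

k = 10290/70 = 147
Steps past start: ⌈(4443 − 53)/147⌉ = ⌈4390/147⌉ = 30
Selected voter: 53 + 30×147 = 4463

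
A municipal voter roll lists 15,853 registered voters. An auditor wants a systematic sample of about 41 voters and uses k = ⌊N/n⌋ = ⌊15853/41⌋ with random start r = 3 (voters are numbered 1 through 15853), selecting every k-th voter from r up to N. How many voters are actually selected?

42

k = ⌊15853/41⌋ = 386
Achieved size = ⌊(15853 − 3)/386⌋ + 1 = ⌊15850/386⌋ + 1 = 41 + 1 = 42
(last selection: 3 + 41×386 = 15829 ≤ 15853; next would be 16215 > 15853)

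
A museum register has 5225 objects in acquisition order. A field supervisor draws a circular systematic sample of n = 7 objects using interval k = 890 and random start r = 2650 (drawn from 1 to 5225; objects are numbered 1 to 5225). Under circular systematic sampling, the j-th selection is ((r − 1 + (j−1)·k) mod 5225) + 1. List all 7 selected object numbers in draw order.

2650, 3540, 4430, 95, 985, 1875, 2765

Selection 1: 2650
Selection 2: 2650 + 890 = 3540
Selection 3: 3540 + 890 = 4430
Selection 4: 4430 + 890 = 5320 → 5320 − 5225 = 95
Selection 5: 95 + 890 = 985
Selection 6: 985 + 890 = 1875
Selection 7: 1875 + 890 = 2765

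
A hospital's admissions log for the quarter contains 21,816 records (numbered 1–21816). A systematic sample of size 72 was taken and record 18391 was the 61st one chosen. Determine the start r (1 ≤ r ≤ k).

k = 21816/72 = 303
r = 18391 − (61−1)×303 = 18391 − 18180 = 211

211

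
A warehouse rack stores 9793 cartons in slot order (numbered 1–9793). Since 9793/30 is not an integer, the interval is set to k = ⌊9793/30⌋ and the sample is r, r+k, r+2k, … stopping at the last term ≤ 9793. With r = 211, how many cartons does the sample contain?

k = ⌊9793/30⌋ = 326
Achieved size = ⌊(9793 − 211)/326⌋ + 1 = ⌊9582/326⌋ + 1 = 29 + 1 = 30
(last selection: 211 + 29×326 = 9665 ≤ 9793; next would be 9991 > 9793)

30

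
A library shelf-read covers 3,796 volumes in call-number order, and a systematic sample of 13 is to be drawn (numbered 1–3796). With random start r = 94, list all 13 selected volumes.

94, 386, 678, 970, 1262, 1554, 1846, 2138, 2430, 2722, 3014, 3306, 3598

k = N/n = 3796/13 = 292
volume 1: 94
volume 2: 94 + 292 = 386
volume 3: 386 + 292 = 678
volume 4: 678 + 292 = 970
volume 5: 970 + 292 = 1262
volume 6: 1262 + 292 = 1554
volume 7: 1554 + 292 = 1846
volume 8: 1846 + 292 = 2138
volume 9: 2138 + 292 = 2430
volume 10: 2430 + 292 = 2722
volume 11: 2722 + 292 = 3014
volume 12: 3014 + 292 = 3306
volume 13: 3306 + 292 = 3598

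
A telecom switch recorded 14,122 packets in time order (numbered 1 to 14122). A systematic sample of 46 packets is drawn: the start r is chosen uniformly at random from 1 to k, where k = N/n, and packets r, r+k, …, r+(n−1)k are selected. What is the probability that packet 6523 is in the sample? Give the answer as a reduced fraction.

1/307

k = 14122/46 = 307.
Packet 6523 is selected iff r ≡ 6523 (mod 307); exactly one such r in {1,…,307}.
Inclusion probability = 1/307.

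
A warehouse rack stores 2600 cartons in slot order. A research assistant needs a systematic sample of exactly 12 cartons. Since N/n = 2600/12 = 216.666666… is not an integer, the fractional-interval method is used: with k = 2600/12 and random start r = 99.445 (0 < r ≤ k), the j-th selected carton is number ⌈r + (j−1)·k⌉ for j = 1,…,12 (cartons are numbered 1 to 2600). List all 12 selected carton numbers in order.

j=1: r + 0k = 99.445 → ⌈·⌉ = 100
j=2: r + 1k = 316.111666… → ⌈·⌉ = 317
j=3: r + 2k = 532.778333… → ⌈·⌉ = 533
j=4: r + 3k = 749.445 → ⌈·⌉ = 750
j=5: r + 4k = 966.111666… → ⌈·⌉ = 967
j=6: r + 5k = 1182.778333… → ⌈·⌉ = 1183
j=7: r + 6k = 1399.445 → ⌈·⌉ = 1400
j=8: r + 7k = 1616.111666… → ⌈·⌉ = 1617
j=9: r + 8k = 1832.778333… → ⌈·⌉ = 1833
j=10: r + 9k = 2049.445 → ⌈·⌉ = 2050
j=11: r + 10k = 2266.111666… → ⌈·⌉ = 2267
j=12: r + 11k = 2482.778333… → ⌈·⌉ = 2483

100, 317, 533, 750, 967, 1183, 1400, 1617, 1833, 2050, 2267, 2483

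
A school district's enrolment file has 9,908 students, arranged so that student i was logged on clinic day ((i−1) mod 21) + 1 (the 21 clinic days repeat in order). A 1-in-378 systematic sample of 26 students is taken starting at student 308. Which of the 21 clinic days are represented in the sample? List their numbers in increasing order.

Consecutive selections differ by k = 378, so their clinic day numbers differ by 378 mod 21 = 0.
gcd(378, 21) = 21, so the sample visits 21/21 = 1 distinct residues mod 21.
Start 308 is clinic day 14; the clinic days hit are 14.

14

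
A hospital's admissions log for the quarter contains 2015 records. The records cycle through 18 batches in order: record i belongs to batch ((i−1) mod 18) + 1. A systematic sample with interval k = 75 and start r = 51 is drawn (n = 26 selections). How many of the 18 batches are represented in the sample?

Consecutive selections differ by k = 75, so their batch numbers differ by 75 mod 18 = 3.
gcd(75, 18) = 3, so the sample visits 18/3 = 6 distinct residues mod 18.
Start 51 is batch 15; the batches hit are 3, 6, 9, 12, 15, 18.

6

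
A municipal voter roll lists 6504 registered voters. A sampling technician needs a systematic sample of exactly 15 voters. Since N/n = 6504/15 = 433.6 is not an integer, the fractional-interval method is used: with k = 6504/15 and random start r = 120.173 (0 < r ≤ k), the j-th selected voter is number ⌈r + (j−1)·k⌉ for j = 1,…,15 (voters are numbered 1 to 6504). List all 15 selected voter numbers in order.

121, 554, 988, 1421, 1855, 2289, 2722, 3156, 3589, 4023, 4457, 4890, 5324, 5757, 6191

j=1: r + 0k = 120.173 → ⌈·⌉ = 121
j=2: r + 1k = 553.773 → ⌈·⌉ = 554
j=3: r + 2k = 987.373 → ⌈·⌉ = 988
j=4: r + 3k = 1420.973 → ⌈·⌉ = 1421
j=5: r + 4k = 1854.573 → ⌈·⌉ = 1855
j=6: r + 5k = 2288.173 → ⌈·⌉ = 2289
j=7: r + 6k = 2721.773 → ⌈·⌉ = 2722
j=8: r + 7k = 3155.373 → ⌈·⌉ = 3156
j=9: r + 8k = 3588.973 → ⌈·⌉ = 3589
j=10: r + 9k = 4022.573 → ⌈·⌉ = 4023
j=11: r + 10k = 4456.173 → ⌈·⌉ = 4457
j=12: r + 11k = 4889.773 → ⌈·⌉ = 4890
j=13: r + 12k = 5323.373 → ⌈·⌉ = 5324
j=14: r + 13k = 5756.973 → ⌈·⌉ = 5757
j=15: r + 14k = 6190.573 → ⌈·⌉ = 6191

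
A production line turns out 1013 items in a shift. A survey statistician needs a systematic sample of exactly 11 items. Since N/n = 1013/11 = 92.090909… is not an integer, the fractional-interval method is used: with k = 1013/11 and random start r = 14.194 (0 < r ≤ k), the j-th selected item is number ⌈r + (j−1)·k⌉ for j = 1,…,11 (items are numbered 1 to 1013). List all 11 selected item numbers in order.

15, 107, 199, 291, 383, 475, 567, 659, 751, 844, 936

j=1: r + 0k = 14.194 → ⌈·⌉ = 15
j=2: r + 1k = 106.284909… → ⌈·⌉ = 107
j=3: r + 2k = 198.375818… → ⌈·⌉ = 199
j=4: r + 3k = 290.466727… → ⌈·⌉ = 291
j=5: r + 4k = 382.557636… → ⌈·⌉ = 383
j=6: r + 5k = 474.648545… → ⌈·⌉ = 475
j=7: r + 6k = 566.739454… → ⌈·⌉ = 567
j=8: r + 7k = 658.830363… → ⌈·⌉ = 659
j=9: r + 8k = 750.921272… → ⌈·⌉ = 751
j=10: r + 9k = 843.012181… → ⌈·⌉ = 844
j=11: r + 10k = 935.103090… → ⌈·⌉ = 936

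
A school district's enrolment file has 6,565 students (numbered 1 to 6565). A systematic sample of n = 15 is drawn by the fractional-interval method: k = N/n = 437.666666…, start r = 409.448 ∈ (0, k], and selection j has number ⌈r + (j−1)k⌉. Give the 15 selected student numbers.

j=1: r + 0k = 409.448 → ⌈·⌉ = 410
j=2: r + 1k = 847.114666… → ⌈·⌉ = 848
j=3: r + 2k = 1284.781333… → ⌈·⌉ = 1285
j=4: r + 3k = 1722.448 → ⌈·⌉ = 1723
j=5: r + 4k = 2160.114666… → ⌈·⌉ = 2161
j=6: r + 5k = 2597.781333… → ⌈·⌉ = 2598
j=7: r + 6k = 3035.448 → ⌈·⌉ = 3036
j=8: r + 7k = 3473.114666… → ⌈·⌉ = 3474
j=9: r + 8k = 3910.781333… → ⌈·⌉ = 3911
j=10: r + 9k = 4348.448 → ⌈·⌉ = 4349
j=11: r + 10k = 4786.114666… → ⌈·⌉ = 4787
j=12: r + 11k = 5223.781333… → ⌈·⌉ = 5224
j=13: r + 12k = 5661.448 → ⌈·⌉ = 5662
j=14: r + 13k = 6099.114666… → ⌈·⌉ = 6100
j=15: r + 14k = 6536.781333… → ⌈·⌉ = 6537

410, 848, 1285, 1723, 2161, 2598, 3036, 3474, 3911, 4349, 4787, 5224, 5662, 6100, 6537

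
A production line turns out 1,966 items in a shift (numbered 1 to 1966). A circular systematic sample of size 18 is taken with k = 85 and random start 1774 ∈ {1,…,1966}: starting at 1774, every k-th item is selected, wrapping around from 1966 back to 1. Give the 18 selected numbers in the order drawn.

Selection 1: 1774
Selection 2: 1774 + 85 = 1859
Selection 3: 1859 + 85 = 1944
Selection 4: 1944 + 85 = 2029 → 2029 − 1966 = 63
Selection 5: 63 + 85 = 148
Selection 6: 148 + 85 = 233
Selection 7: 233 + 85 = 318
Selection 8: 318 + 85 = 403
Selection 9: 403 + 85 = 488
Selection 10: 488 + 85 = 573
Selection 11: 573 + 85 = 658
Selection 12: 658 + 85 = 743
Selection 13: 743 + 85 = 828
Selection 14: 828 + 85 = 913
Selection 15: 913 + 85 = 998
Selection 16: 998 + 85 = 1083
Selection 17: 1083 + 85 = 1168
Selection 18: 1168 + 85 = 1253

1774, 1859, 1944, 63, 148, 233, 318, 403, 488, 573, 658, 743, 828, 913, 998, 1083, 1168, 1253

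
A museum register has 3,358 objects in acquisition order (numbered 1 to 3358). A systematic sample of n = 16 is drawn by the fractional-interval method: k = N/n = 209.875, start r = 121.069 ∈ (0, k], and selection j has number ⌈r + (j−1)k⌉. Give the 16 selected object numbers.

122, 331, 541, 751, 961, 1171, 1381, 1591, 1801, 2010, 2220, 2430, 2640, 2850, 3060, 3270

j=1: r + 0k = 121.069 → ⌈·⌉ = 122
j=2: r + 1k = 330.944 → ⌈·⌉ = 331
j=3: r + 2k = 540.819 → ⌈·⌉ = 541
j=4: r + 3k = 750.694 → ⌈·⌉ = 751
j=5: r + 4k = 960.569 → ⌈·⌉ = 961
j=6: r + 5k = 1170.444 → ⌈·⌉ = 1171
j=7: r + 6k = 1380.319 → ⌈·⌉ = 1381
j=8: r + 7k = 1590.194 → ⌈·⌉ = 1591
j=9: r + 8k = 1800.069 → ⌈·⌉ = 1801
j=10: r + 9k = 2009.944 → ⌈·⌉ = 2010
j=11: r + 10k = 2219.819 → ⌈·⌉ = 2220
j=12: r + 11k = 2429.694 → ⌈·⌉ = 2430
j=13: r + 12k = 2639.569 → ⌈·⌉ = 2640
j=14: r + 13k = 2849.444 → ⌈·⌉ = 2850
j=15: r + 14k = 3059.319 → ⌈·⌉ = 3060
j=16: r + 15k = 3269.194 → ⌈·⌉ = 3270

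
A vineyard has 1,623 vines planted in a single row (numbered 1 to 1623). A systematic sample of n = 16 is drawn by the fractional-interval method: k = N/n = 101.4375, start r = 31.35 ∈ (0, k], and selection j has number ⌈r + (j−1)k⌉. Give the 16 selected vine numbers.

32, 133, 235, 336, 438, 539, 640, 742, 843, 945, 1046, 1148, 1249, 1351, 1452, 1553

j=1: r + 0k = 31.35 → ⌈·⌉ = 32
j=2: r + 1k = 132.7875 → ⌈·⌉ = 133
j=3: r + 2k = 234.225 → ⌈·⌉ = 235
j=4: r + 3k = 335.6625 → ⌈·⌉ = 336
j=5: r + 4k = 437.1 → ⌈·⌉ = 438
j=6: r + 5k = 538.5375 → ⌈·⌉ = 539
j=7: r + 6k = 639.975 → ⌈·⌉ = 640
j=8: r + 7k = 741.4125 → ⌈·⌉ = 742
j=9: r + 8k = 842.85 → ⌈·⌉ = 843
j=10: r + 9k = 944.2875 → ⌈·⌉ = 945
j=11: r + 10k = 1045.725 → ⌈·⌉ = 1046
j=12: r + 11k = 1147.1625 → ⌈·⌉ = 1148
j=13: r + 12k = 1248.6 → ⌈·⌉ = 1249
j=14: r + 13k = 1350.0375 → ⌈·⌉ = 1351
j=15: r + 14k = 1451.475 → ⌈·⌉ = 1452
j=16: r + 15k = 1552.9125 → ⌈·⌉ = 1553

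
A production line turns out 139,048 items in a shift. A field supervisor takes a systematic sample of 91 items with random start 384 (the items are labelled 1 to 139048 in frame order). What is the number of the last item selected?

k = 139048/91 = 1528
91st selection = r + (91−1)·k = 384 + 90×1528 = 384 + 137520 = 137904

137904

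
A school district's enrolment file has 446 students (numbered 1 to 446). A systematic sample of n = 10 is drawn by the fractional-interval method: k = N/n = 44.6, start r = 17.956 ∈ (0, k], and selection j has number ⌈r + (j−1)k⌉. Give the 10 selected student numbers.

18, 63, 108, 152, 197, 241, 286, 331, 375, 420

j=1: r + 0k = 17.956 → ⌈·⌉ = 18
j=2: r + 1k = 62.556 → ⌈·⌉ = 63
j=3: r + 2k = 107.156 → ⌈·⌉ = 108
j=4: r + 3k = 151.756 → ⌈·⌉ = 152
j=5: r + 4k = 196.356 → ⌈·⌉ = 197
j=6: r + 5k = 240.956 → ⌈·⌉ = 241
j=7: r + 6k = 285.556 → ⌈·⌉ = 286
j=8: r + 7k = 330.156 → ⌈·⌉ = 331
j=9: r + 8k = 374.756 → ⌈·⌉ = 375
j=10: r + 9k = 419.356 → ⌈·⌉ = 420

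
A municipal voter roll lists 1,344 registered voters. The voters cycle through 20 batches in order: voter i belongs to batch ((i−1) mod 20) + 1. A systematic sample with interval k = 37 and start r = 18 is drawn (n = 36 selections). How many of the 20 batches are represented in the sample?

Consecutive selections differ by k = 37, so their batch numbers differ by 37 mod 20 = 17.
gcd(37, 20) = 1, so the sample visits 20/1 = 20 distinct residues mod 20.
Start 18 is batch 18; the batches hit are 1, 2, 3, 4, 5, 6, 7, 8, 9, 10, 11, 12, 13, 14, 15, 16, 17, 18, 19, 20.

20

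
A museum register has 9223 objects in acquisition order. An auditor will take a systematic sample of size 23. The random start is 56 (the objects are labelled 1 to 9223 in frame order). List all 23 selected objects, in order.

56, 457, 858, 1259, 1660, 2061, 2462, 2863, 3264, 3665, 4066, 4467, 4868, 5269, 5670, 6071, 6472, 6873, 7274, 7675, 8076, 8477, 8878

k = N/n = 9223/23 = 401
object 1: 56
object 2: 56 + 401 = 457
object 3: 457 + 401 = 858
object 4: 858 + 401 = 1259
object 5: 1259 + 401 = 1660
object 6: 1660 + 401 = 2061
object 7: 2061 + 401 = 2462
object 8: 2462 + 401 = 2863
object 9: 2863 + 401 = 3264
object 10: 3264 + 401 = 3665
object 11: 3665 + 401 = 4066
object 12: 4066 + 401 = 4467
object 13: 4467 + 401 = 4868
object 14: 4868 + 401 = 5269
object 15: 5269 + 401 = 5670
object 16: 5670 + 401 = 6071
object 17: 6071 + 401 = 6472
object 18: 6472 + 401 = 6873
object 19: 6873 + 401 = 7274
object 20: 7274 + 401 = 7675
object 21: 7675 + 401 = 8076
object 22: 8076 + 401 = 8477
object 23: 8477 + 401 = 8878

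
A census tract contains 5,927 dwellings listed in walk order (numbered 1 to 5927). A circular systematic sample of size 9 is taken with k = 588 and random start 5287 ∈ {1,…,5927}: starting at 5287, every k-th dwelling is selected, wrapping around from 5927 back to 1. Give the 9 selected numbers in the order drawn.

5287, 5875, 536, 1124, 1712, 2300, 2888, 3476, 4064

Selection 1: 5287
Selection 2: 5287 + 588 = 5875
Selection 3: 5875 + 588 = 6463 → 6463 − 5927 = 536
Selection 4: 536 + 588 = 1124
Selection 5: 1124 + 588 = 1712
Selection 6: 1712 + 588 = 2300
Selection 7: 2300 + 588 = 2888
Selection 8: 2888 + 588 = 3476
Selection 9: 3476 + 588 = 4064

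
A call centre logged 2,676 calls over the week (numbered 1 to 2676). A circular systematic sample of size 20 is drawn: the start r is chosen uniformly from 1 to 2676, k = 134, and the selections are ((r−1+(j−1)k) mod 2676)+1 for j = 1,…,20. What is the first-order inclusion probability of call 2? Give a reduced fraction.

5/669

For each position j, as r ranges over 1…2676 the j-th selection hits every call exactly once, so call 2 is selected for exactly 20 of the 2676 starts.
Inclusion probability = 20/2676 = 5/669.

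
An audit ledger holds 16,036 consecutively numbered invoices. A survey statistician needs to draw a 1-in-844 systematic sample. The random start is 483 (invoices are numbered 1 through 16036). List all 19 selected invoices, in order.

483, 1327, 2171, 3015, 3859, 4703, 5547, 6391, 7235, 8079, 8923, 9767, 10611, 11455, 12299, 13143, 13987, 14831, 15675

invoice 1: 483
invoice 2: 483 + 844 = 1327
invoice 3: 1327 + 844 = 2171
invoice 4: 2171 + 844 = 3015
invoice 5: 3015 + 844 = 3859
invoice 6: 3859 + 844 = 4703
invoice 7: 4703 + 844 = 5547
invoice 8: 5547 + 844 = 6391
invoice 9: 6391 + 844 = 7235
invoice 10: 7235 + 844 = 8079
invoice 11: 8079 + 844 = 8923
invoice 12: 8923 + 844 = 9767
invoice 13: 9767 + 844 = 10611
invoice 14: 10611 + 844 = 11455
invoice 15: 11455 + 844 = 12299
invoice 16: 12299 + 844 = 13143
invoice 17: 13143 + 844 = 13987
invoice 18: 13987 + 844 = 14831
invoice 19: 14831 + 844 = 15675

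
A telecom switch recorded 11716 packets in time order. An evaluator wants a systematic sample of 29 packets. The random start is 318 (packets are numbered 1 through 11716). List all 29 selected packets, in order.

k = N/n = 11716/29 = 404
packet 1: 318
packet 2: 318 + 404 = 722
packet 3: 722 + 404 = 1126
packet 4: 1126 + 404 = 1530
packet 5: 1530 + 404 = 1934
packet 6: 1934 + 404 = 2338
packet 7: 2338 + 404 = 2742
packet 8: 2742 + 404 = 3146
packet 9: 3146 + 404 = 3550
packet 10: 3550 + 404 = 3954
packet 11: 3954 + 404 = 4358
packet 12: 4358 + 404 = 4762
packet 13: 4762 + 404 = 5166
packet 14: 5166 + 404 = 5570
packet 15: 5570 + 404 = 5974
packet 16: 5974 + 404 = 6378
packet 17: 6378 + 404 = 6782
packet 18: 6782 + 404 = 7186
packet 19: 7186 + 404 = 7590
packet 20: 7590 + 404 = 7994
packet 21: 7994 + 404 = 8398
packet 22: 8398 + 404 = 8802
packet 23: 8802 + 404 = 9206
packet 24: 9206 + 404 = 9610
packet 25: 9610 + 404 = 10014
packet 26: 10014 + 404 = 10418
packet 27: 10418 + 404 = 10822
packet 28: 10822 + 404 = 11226
packet 29: 11226 + 404 = 11630

318, 722, 1126, 1530, 1934, 2338, 2742, 3146, 3550, 3954, 4358, 4762, 5166, 5570, 5974, 6378, 6782, 7186, 7590, 7994, 8398, 8802, 9206, 9610, 10014, 10418, 10822, 11226, 11630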